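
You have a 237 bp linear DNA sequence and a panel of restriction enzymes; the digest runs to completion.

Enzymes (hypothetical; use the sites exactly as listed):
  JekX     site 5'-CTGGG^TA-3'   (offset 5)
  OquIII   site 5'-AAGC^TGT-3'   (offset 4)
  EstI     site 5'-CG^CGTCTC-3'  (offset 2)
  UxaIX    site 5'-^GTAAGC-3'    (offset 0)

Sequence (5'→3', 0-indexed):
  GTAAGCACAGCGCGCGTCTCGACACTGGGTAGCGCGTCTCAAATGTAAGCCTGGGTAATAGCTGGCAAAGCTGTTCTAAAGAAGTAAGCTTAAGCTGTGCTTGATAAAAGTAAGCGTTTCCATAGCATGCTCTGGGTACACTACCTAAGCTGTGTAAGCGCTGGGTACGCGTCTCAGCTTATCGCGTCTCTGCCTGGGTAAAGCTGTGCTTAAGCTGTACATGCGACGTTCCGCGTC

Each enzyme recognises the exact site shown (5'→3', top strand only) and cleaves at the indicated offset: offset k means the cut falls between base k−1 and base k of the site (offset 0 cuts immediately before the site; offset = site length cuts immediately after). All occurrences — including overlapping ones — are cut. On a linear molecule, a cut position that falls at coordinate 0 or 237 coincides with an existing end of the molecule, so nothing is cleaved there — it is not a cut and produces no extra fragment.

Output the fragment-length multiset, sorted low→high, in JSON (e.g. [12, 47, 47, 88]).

Per-enzyme occurrences:
  JekX (CTGGGTA, off=5): starts [24, 50, 131, 160, 193] → cuts [29, 55, 136, 165, 198]
  OquIII (AAGCTGT, off=4): starts [67, 91, 146, 200, 211] → cuts [71, 95, 150, 204, 215]
  EstI (CGCGTCTC, off=2): starts [12, 32, 167, 182] → cuts [14, 34, 169, 184]
  UxaIX (GTAAGC, off=0): starts [0, 44, 83, 109, 153] → cuts [44, 83, 109, 153] (position 0 is a terminus of the linear molecule — no cut)

All cut coordinates (distinct, sorted): [14, 29, 34, 44, 55, 71, 83, 95, 109, 136, 150, 153, 165, 169, 184, 198, 204, 215]

Fragment lengths:
  [0,14): 14 bp
  [14,29): 15 bp
  [29,34): 5 bp
  [34,44): 10 bp
  [44,55): 11 bp
  [55,71): 16 bp
  [71,83): 12 bp
  [83,95): 12 bp
  [95,109): 14 bp
  [109,136): 27 bp
  [136,150): 14 bp
  [150,153): 3 bp
  [153,165): 12 bp
  [165,169): 4 bp
  [169,184): 15 bp
  [184,198): 14 bp
  [198,204): 6 bp
  [204,215): 11 bp
  [215,237): 22 bp

[3,4,5,6,10,11,11,12,12,12,14,14,14,14,15,15,16,22,27]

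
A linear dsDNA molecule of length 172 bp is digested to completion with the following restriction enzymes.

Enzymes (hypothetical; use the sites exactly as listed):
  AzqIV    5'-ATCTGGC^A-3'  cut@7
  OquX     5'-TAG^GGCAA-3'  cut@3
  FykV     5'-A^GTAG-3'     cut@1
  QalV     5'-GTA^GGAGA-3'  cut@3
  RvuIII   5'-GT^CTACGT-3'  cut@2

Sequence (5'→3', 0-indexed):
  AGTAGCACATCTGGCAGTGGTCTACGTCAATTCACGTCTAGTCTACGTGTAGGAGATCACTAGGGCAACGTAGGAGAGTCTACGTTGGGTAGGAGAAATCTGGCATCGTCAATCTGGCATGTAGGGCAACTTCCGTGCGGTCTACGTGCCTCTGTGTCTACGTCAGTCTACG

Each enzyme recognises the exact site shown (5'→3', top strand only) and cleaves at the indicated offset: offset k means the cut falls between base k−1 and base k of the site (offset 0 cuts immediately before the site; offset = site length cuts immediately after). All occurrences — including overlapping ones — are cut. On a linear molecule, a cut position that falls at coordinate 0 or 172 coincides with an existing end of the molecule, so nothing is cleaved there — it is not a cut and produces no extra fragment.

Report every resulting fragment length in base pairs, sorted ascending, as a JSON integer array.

Scan for sites:
  AzqIV ATCTGGCA/7: at [8, 97, 111] ⇒ [15, 104, 118]
  OquX TAGGGCAA/3: at [60, 121] ⇒ [63, 124]
  FykV AGTAG/1: at [0] ⇒ [1]
  QalV GTAGGAGA/3: at [48, 69, 88] ⇒ [51, 72, 91]
  RvuIII GTCTACGT/2: at [19, 40, 77, 139, 155] ⇒ [21, 42, 79, 141, 157]

Pooled cuts: [1, 15, 21, 42, 51, 63, 72, 79, 91, 104, 118, 124, 141, 157]

Fragments:
  [0,1): 1 bp
  [1,15): 14 bp
  [15,21): 6 bp
  [21,42): 21 bp
  [42,51): 9 bp
  [51,63): 12 bp
  [63,72): 9 bp
  [72,79): 7 bp
  [79,91): 12 bp
  [91,104): 13 bp
  [104,118): 14 bp
  [118,124): 6 bp
  [124,141): 17 bp
  [141,157): 16 bp
  [157,172): 15 bp

[1,6,6,7,9,9,12,12,13,14,14,15,16,17,21]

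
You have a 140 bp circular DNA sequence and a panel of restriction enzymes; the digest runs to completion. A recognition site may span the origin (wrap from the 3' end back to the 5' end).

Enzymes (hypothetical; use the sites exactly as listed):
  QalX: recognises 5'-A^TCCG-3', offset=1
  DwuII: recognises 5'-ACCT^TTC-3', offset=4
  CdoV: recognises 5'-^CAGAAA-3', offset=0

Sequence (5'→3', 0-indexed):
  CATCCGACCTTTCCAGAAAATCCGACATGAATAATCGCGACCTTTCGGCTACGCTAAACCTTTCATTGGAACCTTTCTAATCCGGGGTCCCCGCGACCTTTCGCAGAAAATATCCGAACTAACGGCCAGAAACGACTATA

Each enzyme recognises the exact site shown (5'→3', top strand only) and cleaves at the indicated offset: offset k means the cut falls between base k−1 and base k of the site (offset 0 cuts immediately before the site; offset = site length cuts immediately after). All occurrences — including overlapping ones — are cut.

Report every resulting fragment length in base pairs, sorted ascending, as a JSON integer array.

Scan for sites:
  QalX ATCCG/1: at [1, 19, 79, 111] ⇒ [2, 20, 80, 112]
  DwuII ACCTTTC/4: at [6, 39, 57, 70, 95] ⇒ [10, 43, 61, 74, 99]
  CdoV CAGAAA/0: at [13, 103, 126] ⇒ [13, 103, 126]

Pooled cuts: [2, 10, 13, 20, 43, 61, 74, 80, 99, 103, 112, 126]

Fragment lengths:
  2→10: 8 bp
  10→13: 3 bp
  13→20: 7 bp
  20→43: 23 bp
  43→61: 18 bp
  61→74: 13 bp
  74→80: 6 bp
  80→99: 19 bp
  99→103: 4 bp
  103→112: 9 bp
  112→126: 14 bp
  126→2 (wrap): 140-126+2 = 16 bp

[3,4,6,7,8,9,13,14,16,18,19,23]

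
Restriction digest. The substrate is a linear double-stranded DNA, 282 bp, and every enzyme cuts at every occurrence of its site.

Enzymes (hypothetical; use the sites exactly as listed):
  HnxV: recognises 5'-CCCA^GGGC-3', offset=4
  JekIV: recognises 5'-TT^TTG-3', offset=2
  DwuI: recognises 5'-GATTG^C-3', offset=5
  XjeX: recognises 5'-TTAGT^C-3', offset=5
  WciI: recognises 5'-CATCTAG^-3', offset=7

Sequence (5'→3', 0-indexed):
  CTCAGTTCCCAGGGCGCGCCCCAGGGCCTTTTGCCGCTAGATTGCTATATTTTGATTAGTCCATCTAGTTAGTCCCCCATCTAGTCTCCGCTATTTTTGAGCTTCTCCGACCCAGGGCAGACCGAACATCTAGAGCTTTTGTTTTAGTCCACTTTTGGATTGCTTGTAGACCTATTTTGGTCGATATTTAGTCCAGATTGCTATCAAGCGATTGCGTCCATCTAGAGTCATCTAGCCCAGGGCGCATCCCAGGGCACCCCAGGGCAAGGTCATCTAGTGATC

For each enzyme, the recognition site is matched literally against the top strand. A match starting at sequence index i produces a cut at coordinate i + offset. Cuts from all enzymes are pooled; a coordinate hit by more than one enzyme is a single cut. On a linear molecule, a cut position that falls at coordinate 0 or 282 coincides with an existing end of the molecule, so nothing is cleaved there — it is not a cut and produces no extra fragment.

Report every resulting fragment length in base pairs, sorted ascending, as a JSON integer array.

Site scan:
  HnxV CCCAGGGC/4: at [7, 19, 110, 235, 247, 257] ⇒ [11, 23, 114, 239, 251, 261]
  JekIV TTTTG/2: at [28, 49, 94, 136, 152, 174] ⇒ [30, 51, 96, 138, 154, 176]
  DwuI GATTGC/5: at [39, 157, 195, 209] ⇒ [44, 162, 200, 214]
  XjeX TTAGTC/5: at [55, 68, 143, 187] ⇒ [60, 73, 148, 192]
  WciI CATCTAG/7: at [61, 77, 126, 218, 228, 270] ⇒ [68, 84, 133, 225, 235, 277]

All cut coordinates (distinct, sorted): [11, 23, 30, 44, 51, 60, 68, 73, 84, 96, 114, 133, 138, 148, 154, 162, 176, 192, 200, 214, 225, 235, 239, 251, 261, 277]

Fragment lengths:
  [0,11): 11 bp
  [11,23): 12 bp
  [23,30): 7 bp
  [30,44): 14 bp
  [44,51): 7 bp
  [51,60): 9 bp
  [60,68): 8 bp
  [68,73): 5 bp
  [73,84): 11 bp
  [84,96): 12 bp
  [96,114): 18 bp
  [114,133): 19 bp
  [133,138): 5 bp
  [138,148): 10 bp
  [148,154): 6 bp
  [154,162): 8 bp
  [162,176): 14 bp
  [176,192): 16 bp
  [192,200): 8 bp
  [200,214): 14 bp
  [214,225): 11 bp
  [225,235): 10 bp
  [235,239): 4 bp
  [239,251): 12 bp
  [251,261): 10 bp
  [261,277): 16 bp
  [277,282): 5 bp

[4,5,5,5,6,7,7,8,8,8,9,10,10,10,11,11,11,12,12,12,14,14,14,16,16,18,19]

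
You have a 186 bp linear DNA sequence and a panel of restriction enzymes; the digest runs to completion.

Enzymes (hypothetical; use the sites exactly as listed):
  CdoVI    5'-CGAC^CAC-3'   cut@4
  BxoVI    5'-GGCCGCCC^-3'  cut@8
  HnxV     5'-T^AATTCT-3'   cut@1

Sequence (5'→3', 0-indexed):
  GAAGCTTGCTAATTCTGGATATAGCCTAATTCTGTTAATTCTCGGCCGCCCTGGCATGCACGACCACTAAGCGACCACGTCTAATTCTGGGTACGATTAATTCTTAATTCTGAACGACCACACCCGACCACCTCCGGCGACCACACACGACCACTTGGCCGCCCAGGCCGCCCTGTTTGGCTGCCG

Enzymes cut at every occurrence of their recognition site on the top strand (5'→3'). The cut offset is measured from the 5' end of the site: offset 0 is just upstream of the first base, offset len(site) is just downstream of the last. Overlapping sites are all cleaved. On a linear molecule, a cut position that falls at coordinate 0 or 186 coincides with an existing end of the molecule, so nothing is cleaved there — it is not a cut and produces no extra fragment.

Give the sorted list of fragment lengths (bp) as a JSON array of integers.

[7,7,9,9,10,10,10,11,13,13,13,13,13,15,16,17]

Per-enzyme occurrences:
  CdoVI (CGACCAC, off=4): starts [60, 71, 114, 124, 137, 147] → cuts [64, 75, 118, 128, 141, 151]
  BxoVI (GGCCGCCC, off=8): starts [43, 156, 165] → cuts [51, 164, 173]
  HnxV (TAATTCT, off=1): starts [9, 26, 35, 81, 97, 104] → cuts [10, 27, 36, 82, 98, 105]

All cut coordinates (distinct, sorted): [10, 27, 36, 51, 64, 75, 82, 98, 105, 118, 128, 141, 151, 164, 173]

Fragments:
  [0,10): 10 bp
  [10,27): 17 bp
  [27,36): 9 bp
  [36,51): 15 bp
  [51,64): 13 bp
  [64,75): 11 bp
  [75,82): 7 bp
  [82,98): 16 bp
  [98,105): 7 bp
  [105,118): 13 bp
  [118,128): 10 bp
  [128,141): 13 bp
  [141,151): 10 bp
  [151,164): 13 bp
  [164,173): 9 bp
  [173,186): 13 bp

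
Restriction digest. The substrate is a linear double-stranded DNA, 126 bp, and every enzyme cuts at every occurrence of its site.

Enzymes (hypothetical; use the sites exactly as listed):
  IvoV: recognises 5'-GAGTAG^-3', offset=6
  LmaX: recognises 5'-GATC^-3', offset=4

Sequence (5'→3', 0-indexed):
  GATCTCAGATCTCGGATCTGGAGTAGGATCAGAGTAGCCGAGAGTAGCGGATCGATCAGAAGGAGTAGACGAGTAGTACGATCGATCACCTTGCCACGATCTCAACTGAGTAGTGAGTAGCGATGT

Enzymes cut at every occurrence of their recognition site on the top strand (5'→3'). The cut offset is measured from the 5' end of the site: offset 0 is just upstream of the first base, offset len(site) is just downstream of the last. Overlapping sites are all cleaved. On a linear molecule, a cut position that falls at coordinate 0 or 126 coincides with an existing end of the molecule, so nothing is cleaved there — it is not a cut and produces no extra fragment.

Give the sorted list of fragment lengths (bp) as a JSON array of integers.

[4,4,4,4,6,6,7,7,7,7,7,8,8,10,11,12,14]

Site scan:
  IvoV GAGTAG/6: at [20, 31, 41, 62, 70, 107, 114] ⇒ [26, 37, 47, 68, 76, 113, 120]
  LmaX GATC/4: at [0, 7, 14, 26, 49, 53, 79, 83, 97] ⇒ [4, 11, 18, 30, 53, 57, 83, 87, 101]

Pooled cuts: [4, 11, 18, 26, 30, 37, 47, 53, 57, 68, 76, 83, 87, 101, 113, 120]

Fragments:
  [0,4): 4 bp
  [4,11): 7 bp
  [11,18): 7 bp
  [18,26): 8 bp
  [26,30): 4 bp
  [30,37): 7 bp
  [37,47): 10 bp
  [47,53): 6 bp
  [53,57): 4 bp
  [57,68): 11 bp
  [68,76): 8 bp
  [76,83): 7 bp
  [83,87): 4 bp
  [87,101): 14 bp
  [101,113): 12 bp
  [113,120): 7 bp
  [120,126): 6 bp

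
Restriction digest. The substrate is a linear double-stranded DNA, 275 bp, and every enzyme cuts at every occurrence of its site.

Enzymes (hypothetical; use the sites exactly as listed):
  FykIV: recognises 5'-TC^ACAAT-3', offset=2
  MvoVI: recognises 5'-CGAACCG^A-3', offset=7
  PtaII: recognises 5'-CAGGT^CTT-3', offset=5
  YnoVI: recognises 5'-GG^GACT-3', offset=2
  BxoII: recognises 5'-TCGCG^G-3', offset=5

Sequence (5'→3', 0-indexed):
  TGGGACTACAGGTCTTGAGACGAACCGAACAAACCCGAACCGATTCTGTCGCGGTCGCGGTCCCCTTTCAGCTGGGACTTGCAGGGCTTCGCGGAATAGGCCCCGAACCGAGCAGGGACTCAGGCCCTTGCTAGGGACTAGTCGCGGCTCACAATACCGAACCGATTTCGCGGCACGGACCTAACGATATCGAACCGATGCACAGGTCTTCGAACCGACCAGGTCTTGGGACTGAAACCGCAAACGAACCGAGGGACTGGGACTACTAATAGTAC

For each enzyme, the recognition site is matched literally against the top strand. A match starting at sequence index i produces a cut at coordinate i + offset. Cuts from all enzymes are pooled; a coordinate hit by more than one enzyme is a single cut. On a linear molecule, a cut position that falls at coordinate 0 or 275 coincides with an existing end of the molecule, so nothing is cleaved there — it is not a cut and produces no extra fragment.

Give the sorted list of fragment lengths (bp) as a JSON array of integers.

Site scan:
  FykIV (TCACAAT, off=2): starts [148] → cuts [150]
  MvoVI (CGAACCGA, off=7): starts [20, 35, 103, 157, 190, 210, 244] → cuts [27, 42, 110, 164, 197, 217, 251]
  PtaII (CAGGTCTT, off=5): starts [8, 202, 219] → cuts [13, 207, 224]
  YnoVI (GGGACT, off=2): starts [1, 73, 114, 133, 227, 252, 258] → cuts [3, 75, 116, 135, 229, 254, 260]
  BxoII (TCGCGG, off=5): starts [48, 54, 88, 141, 167] → cuts [53, 59, 93, 146, 172]

All cut coordinates (distinct, sorted): [3, 13, 27, 42, 53, 59, 75, 93, 110, 116, 135, 146, 150, 164, 172, 197, 207, 217, 224, 229, 251, 254, 260]

Fragment lengths:
  [0,3): 3 bp
  [3,13): 10 bp
  [13,27): 14 bp
  [27,42): 15 bp
  [42,53): 11 bp
  [53,59): 6 bp
  [59,75): 16 bp
  [75,93): 18 bp
  [93,110): 17 bp
  [110,116): 6 bp
  [116,135): 19 bp
  [135,146): 11 bp
  [146,150): 4 bp
  [150,164): 14 bp
  [164,172): 8 bp
  [172,197): 25 bp
  [197,207): 10 bp
  [207,217): 10 bp
  [217,224): 7 bp
  [224,229): 5 bp
  [229,251): 22 bp
  [251,254): 3 bp
  [254,260): 6 bp
  [260,275): 15 bp

[3,3,4,5,6,6,6,7,8,10,10,10,11,11,14,14,15,15,16,17,18,19,22,25]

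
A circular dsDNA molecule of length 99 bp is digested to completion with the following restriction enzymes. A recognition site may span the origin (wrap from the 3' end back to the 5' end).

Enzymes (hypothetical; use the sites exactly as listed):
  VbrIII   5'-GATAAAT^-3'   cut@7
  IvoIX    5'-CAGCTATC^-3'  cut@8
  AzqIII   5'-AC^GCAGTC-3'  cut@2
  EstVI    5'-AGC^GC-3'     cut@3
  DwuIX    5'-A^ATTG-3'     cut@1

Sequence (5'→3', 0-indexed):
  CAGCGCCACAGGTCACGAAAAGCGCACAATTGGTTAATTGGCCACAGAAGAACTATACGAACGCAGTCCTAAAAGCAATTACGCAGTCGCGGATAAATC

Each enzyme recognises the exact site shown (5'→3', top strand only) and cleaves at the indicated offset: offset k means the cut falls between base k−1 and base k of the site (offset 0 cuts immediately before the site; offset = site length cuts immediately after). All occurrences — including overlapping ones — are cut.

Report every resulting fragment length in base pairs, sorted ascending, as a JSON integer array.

Site scan:
  VbrIII (GATAAAT, off=7): starts [91] → cuts [98]
  IvoIX (CAGCTATC, off=8): no sites
  AzqIII (ACGCAGTC, off=2): starts [60, 80] → cuts [62, 82]
  EstVI (AGCGC, off=3): starts [1, 20] → cuts [4, 23]
  DwuIX (AATTG, off=1): starts [27, 35] → cuts [28, 36]

All cut coordinates (distinct, sorted): [4, 23, 28, 36, 62, 82, 98]

Fragments:
  4→23: 19 bp
  23→28: 5 bp
  28→36: 8 bp
  36→62: 26 bp
  62→82: 20 bp
  82→98: 16 bp
  98→4 (wrap): 99-98+4 = 5 bp

[5,5,8,16,19,20,26]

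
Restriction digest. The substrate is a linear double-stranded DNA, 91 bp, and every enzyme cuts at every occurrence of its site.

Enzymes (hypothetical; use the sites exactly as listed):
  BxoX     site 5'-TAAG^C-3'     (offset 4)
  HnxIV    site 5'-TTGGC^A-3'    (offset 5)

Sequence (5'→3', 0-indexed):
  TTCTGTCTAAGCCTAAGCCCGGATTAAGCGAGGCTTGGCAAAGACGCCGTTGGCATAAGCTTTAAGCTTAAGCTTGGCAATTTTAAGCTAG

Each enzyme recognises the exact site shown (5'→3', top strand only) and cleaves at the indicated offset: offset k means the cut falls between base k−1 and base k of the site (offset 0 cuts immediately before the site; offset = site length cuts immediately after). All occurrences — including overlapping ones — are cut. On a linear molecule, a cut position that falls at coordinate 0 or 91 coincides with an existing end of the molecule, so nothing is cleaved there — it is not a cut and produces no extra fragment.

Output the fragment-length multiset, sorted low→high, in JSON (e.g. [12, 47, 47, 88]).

[4,5,6,6,6,7,9,11,11,11,15]

Scan for sites:
  BxoX TAAGC/4: at [7, 13, 24, 55, 62, 68, 83] ⇒ [11, 17, 28, 59, 66, 72, 87]
  HnxIV TTGGCA/5: at [34, 49, 73] ⇒ [39, 54, 78]

All cut coordinates (distinct, sorted): [11, 17, 28, 39, 54, 59, 66, 72, 78, 87]

Fragment lengths:
  [0,11): 11 bp
  [11,17): 6 bp
  [17,28): 11 bp
  [28,39): 11 bp
  [39,54): 15 bp
  [54,59): 5 bp
  [59,66): 7 bp
  [66,72): 6 bp
  [72,78): 6 bp
  [78,87): 9 bp
  [87,91): 4 bp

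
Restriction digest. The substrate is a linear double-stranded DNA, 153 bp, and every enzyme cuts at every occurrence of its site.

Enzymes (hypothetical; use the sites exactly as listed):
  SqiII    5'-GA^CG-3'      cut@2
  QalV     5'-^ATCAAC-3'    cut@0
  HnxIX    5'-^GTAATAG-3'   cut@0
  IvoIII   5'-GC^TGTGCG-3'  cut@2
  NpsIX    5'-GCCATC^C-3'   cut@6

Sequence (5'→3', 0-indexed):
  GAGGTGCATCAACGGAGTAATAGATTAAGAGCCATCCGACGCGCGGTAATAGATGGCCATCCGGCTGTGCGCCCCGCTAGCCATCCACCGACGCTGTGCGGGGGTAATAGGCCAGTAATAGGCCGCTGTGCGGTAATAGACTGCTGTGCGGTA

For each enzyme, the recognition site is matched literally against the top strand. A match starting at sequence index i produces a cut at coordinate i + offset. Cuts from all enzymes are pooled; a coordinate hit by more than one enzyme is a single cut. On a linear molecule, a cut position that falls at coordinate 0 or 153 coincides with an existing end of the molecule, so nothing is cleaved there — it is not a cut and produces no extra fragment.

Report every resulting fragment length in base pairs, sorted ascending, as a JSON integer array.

[3,3,4,6,6,6,7,9,9,9,11,12,12,16,20,20]

Per-enzyme occurrences:
  SqiII (GACG, off=2): starts [37, 89] → cuts [39, 91]
  QalV (ATCAAC, off=0): starts [7] → cuts [7]
  HnxIX (GTAATAG, off=0): starts [16, 45, 103, 114, 132] → cuts [16, 45, 103, 114, 132]
  IvoIII (GCTGTGCG, off=2): starts [63, 92, 124, 142] → cuts [65, 94, 126, 144]
  NpsIX (GCCATCC, off=6): starts [30, 55, 79] → cuts [36, 61, 85]

Pooled cuts: [7, 16, 36, 39, 45, 61, 65, 85, 91, 94, 103, 114, 126, 132, 144]

Fragment lengths:
  [0,7): 7 bp
  [7,16): 9 bp
  [16,36): 20 bp
  [36,39): 3 bp
  [39,45): 6 bp
  [45,61): 16 bp
  [61,65): 4 bp
  [65,85): 20 bp
  [85,91): 6 bp
  [91,94): 3 bp
  [94,103): 9 bp
  [103,114): 11 bp
  [114,126): 12 bp
  [126,132): 6 bp
  [132,144): 12 bp
  [144,153): 9 bp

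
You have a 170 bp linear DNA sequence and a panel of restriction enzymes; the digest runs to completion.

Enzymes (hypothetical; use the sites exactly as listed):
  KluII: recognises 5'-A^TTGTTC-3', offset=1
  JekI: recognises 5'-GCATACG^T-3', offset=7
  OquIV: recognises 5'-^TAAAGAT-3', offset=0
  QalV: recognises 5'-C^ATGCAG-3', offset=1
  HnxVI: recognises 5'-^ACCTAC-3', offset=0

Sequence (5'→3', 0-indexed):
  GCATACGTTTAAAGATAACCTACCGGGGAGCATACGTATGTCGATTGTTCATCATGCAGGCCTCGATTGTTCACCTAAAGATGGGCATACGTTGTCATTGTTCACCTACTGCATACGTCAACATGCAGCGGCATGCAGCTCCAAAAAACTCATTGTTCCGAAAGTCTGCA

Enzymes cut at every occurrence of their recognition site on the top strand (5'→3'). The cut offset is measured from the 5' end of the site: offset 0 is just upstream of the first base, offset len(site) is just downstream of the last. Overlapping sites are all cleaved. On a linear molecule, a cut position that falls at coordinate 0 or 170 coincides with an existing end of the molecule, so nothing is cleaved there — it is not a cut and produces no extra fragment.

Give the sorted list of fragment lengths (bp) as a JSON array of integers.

[2,5,6,6,7,8,8,9,9,10,13,14,16,18,19,20]

Per-enzyme occurrences:
  KluII ATTGTTC/1: at [43, 65, 96, 151] ⇒ [44, 66, 97, 152]
  JekI GCATACGT/7: at [0, 29, 84, 110] ⇒ [7, 36, 91, 117]
  OquIV TAAAGAT/0: at [9, 75] ⇒ [9, 75]
  QalV CATGCAG/1: at [52, 121, 131] ⇒ [53, 122, 132]
  HnxVI ACCTAC/0: at [17, 103] ⇒ [17, 103]

All cut coordinates (distinct, sorted): [7, 9, 17, 36, 44, 53, 66, 75, 91, 97, 103, 117, 122, 132, 152]

Fragment lengths:
  [0,7): 7 bp
  [7,9): 2 bp
  [9,17): 8 bp
  [17,36): 19 bp
  [36,44): 8 bp
  [44,53): 9 bp
  [53,66): 13 bp
  [66,75): 9 bp
  [75,91): 16 bp
  [91,97): 6 bp
  [97,103): 6 bp
  [103,117): 14 bp
  [117,122): 5 bp
  [122,132): 10 bp
  [132,152): 20 bp
  [152,170): 18 bp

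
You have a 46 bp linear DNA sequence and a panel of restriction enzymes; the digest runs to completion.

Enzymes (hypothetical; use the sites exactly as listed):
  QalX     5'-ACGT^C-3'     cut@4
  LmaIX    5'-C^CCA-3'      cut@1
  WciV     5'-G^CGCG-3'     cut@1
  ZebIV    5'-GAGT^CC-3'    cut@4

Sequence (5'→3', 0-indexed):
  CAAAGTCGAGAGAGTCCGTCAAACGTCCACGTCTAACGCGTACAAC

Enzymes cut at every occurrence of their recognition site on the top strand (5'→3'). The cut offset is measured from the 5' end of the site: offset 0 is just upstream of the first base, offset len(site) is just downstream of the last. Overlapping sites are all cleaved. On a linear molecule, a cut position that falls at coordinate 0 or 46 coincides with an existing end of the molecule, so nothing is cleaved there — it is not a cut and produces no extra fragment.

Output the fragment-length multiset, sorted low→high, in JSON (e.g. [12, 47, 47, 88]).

[6,11,14,15]

Scan for sites:
  QalX (ACGTC, off=4): starts [22, 28] → cuts [26, 32]
  LmaIX (CCCA, off=1): no sites
  WciV (GCGCG, off=1): no sites
  ZebIV (GAGTCC, off=4): starts [11] → cuts [15]

Pooled cuts: [15, 26, 32]

Fragments:
  [0,15): 15 bp
  [15,26): 11 bp
  [26,32): 6 bp
  [32,46): 14 bp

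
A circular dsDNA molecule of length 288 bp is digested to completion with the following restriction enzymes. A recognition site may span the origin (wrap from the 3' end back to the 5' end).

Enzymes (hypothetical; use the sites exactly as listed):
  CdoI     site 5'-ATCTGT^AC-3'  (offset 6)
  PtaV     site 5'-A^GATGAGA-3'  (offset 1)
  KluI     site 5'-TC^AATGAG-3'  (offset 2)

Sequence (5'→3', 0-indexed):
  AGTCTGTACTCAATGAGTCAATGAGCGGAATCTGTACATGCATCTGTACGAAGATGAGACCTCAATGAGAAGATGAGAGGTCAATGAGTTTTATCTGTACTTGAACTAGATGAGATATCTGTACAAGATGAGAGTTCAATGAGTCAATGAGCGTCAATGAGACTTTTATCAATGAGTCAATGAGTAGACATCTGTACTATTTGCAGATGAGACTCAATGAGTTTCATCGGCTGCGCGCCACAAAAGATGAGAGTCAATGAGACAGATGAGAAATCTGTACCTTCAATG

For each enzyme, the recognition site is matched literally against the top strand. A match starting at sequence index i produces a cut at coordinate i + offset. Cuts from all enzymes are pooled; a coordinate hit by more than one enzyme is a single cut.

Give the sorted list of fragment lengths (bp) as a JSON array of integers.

[4,5,6,8,8,8,8,9,10,10,10,10,10,11,11,11,12,14,14,15,15,16,16,17,30]

Per-enzyme occurrences:
  CdoI ATCTGTAC/6: at [29, 41, 92, 116, 189, 272] ⇒ [35, 47, 98, 122, 195, 278]
  PtaV AGATGAGA/1: at [51, 70, 107, 125, 204, 244, 263] ⇒ [52, 71, 108, 126, 205, 245, 264]
  KluI TCAATGAG/2: at [9, 17, 61, 80, 135, 143, 153, 168, 176, 213, 253, 282] ⇒ [11, 19, 63, 82, 137, 145, 155, 170, 178, 215, 255, 284]

All cut coordinates (distinct, sorted): [11, 19, 35, 47, 52, 63, 71, 82, 98, 108, 122, 126, 137, 145, 155, 170, 178, 195, 205, 215, 245, 255, 264, 278, 284]

Fragments:
  11→19: 8 bp
  19→35: 16 bp
  35→47: 12 bp
  47→52: 5 bp
  52→63: 11 bp
  63→71: 8 bp
  71→82: 11 bp
  82→98: 16 bp
  98→108: 10 bp
  108→122: 14 bp
  122→126: 4 bp
  126→137: 11 bp
  137→145: 8 bp
  145→155: 10 bp
  155→170: 15 bp
  170→178: 8 bp
  178→195: 17 bp
  195→205: 10 bp
  205→215: 10 bp
  215→245: 30 bp
  245→255: 10 bp
  255→264: 9 bp
  264→278: 14 bp
  278→284: 6 bp
  284→11 (wrap): 288-284+11 = 15 bp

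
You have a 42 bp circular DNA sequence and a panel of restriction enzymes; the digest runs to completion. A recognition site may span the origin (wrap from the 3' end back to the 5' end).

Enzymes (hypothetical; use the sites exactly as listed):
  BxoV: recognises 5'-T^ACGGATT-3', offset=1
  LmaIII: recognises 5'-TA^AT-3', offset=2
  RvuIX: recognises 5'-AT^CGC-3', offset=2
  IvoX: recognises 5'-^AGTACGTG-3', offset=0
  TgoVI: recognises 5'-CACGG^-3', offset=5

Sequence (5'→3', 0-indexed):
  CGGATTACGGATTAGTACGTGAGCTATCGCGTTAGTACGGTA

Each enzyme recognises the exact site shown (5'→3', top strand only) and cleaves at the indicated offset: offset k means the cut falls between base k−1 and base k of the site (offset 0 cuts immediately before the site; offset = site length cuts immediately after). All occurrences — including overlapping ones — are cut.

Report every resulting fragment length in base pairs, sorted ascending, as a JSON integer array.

Site scan:
  BxoV TACGGATT/1: at [5, 40] ⇒ [6, 41]
  LmaIII (TAAT, off=2): no sites
  RvuIX ATCGC/2: at [25] ⇒ [27]
  IvoX AGTACGTG/0: at [13] ⇒ [13]
  TgoVI (CACGG, off=5): no sites

All cut coordinates (distinct, sorted): [6, 13, 27, 41]

Fragment lengths:
  6→13: 7 bp
  13→27: 14 bp
  27→41: 14 bp
  41→6 (wrap): 42-41+6 = 7 bp

[7,7,14,14]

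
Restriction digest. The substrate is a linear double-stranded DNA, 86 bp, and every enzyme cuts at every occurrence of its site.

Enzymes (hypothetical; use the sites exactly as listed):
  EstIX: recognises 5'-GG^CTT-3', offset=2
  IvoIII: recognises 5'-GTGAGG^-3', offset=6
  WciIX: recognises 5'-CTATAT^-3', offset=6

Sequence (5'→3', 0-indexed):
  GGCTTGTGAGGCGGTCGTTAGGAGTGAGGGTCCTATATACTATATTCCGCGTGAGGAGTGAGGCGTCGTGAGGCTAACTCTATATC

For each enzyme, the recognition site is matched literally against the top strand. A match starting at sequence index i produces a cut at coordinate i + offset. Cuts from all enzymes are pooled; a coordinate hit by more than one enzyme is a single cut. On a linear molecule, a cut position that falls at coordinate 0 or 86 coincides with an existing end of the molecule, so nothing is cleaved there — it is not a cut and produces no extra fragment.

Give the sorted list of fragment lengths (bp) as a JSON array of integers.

[1,2,7,7,9,9,10,11,12,18]

Site scan:
  EstIX GGCTT/2: at [0] ⇒ [2]
  IvoIII GTGAGG/6: at [5, 23, 50, 57, 67] ⇒ [11, 29, 56, 63, 73]
  WciIX CTATAT/6: at [32, 39, 79] ⇒ [38, 45, 85]

All cut coordinates (distinct, sorted): [2, 11, 29, 38, 45, 56, 63, 73, 85]

Fragment lengths:
  [0,2): 2 bp
  [2,11): 9 bp
  [11,29): 18 bp
  [29,38): 9 bp
  [38,45): 7 bp
  [45,56): 11 bp
  [56,63): 7 bp
  [63,73): 10 bp
  [73,85): 12 bp
  [85,86): 1 bp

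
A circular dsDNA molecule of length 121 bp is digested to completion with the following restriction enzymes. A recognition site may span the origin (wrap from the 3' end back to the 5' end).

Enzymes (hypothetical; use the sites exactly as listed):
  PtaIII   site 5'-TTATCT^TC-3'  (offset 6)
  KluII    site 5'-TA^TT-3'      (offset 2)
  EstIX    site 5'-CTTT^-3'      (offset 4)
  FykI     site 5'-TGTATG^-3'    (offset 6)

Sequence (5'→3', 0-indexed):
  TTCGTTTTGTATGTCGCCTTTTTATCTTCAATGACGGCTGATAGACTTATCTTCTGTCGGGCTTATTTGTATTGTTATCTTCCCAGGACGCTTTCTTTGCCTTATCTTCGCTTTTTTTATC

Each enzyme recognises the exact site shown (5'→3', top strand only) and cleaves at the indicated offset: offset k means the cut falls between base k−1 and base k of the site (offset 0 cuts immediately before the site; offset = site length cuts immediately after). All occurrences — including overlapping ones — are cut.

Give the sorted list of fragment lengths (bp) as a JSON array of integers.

[4,6,6,7,8,8,9,9,12,13,14,25]

Scan for sites:
  PtaIII TTATCTTC/6: at [21, 46, 74, 101, 116] ⇒ [1, 27, 52, 80, 107]
  KluII TATT/2: at [63, 69] ⇒ [65, 71]
  EstIX CTTT/4: at [17, 90, 94, 110] ⇒ [21, 94, 98, 114]
  FykI TGTATG/6: at [7] ⇒ [13]

Pooled cuts: [1, 13, 21, 27, 52, 65, 71, 80, 94, 98, 107, 114]

Fragment lengths:
  1→13: 12 bp
  13→21: 8 bp
  21→27: 6 bp
  27→52: 25 bp
  52→65: 13 bp
  65→71: 6 bp
  71→80: 9 bp
  80→94: 14 bp
  94→98: 4 bp
  98→107: 9 bp
  107→114: 7 bp
  114→1 (wrap): 121-114+1 = 8 bp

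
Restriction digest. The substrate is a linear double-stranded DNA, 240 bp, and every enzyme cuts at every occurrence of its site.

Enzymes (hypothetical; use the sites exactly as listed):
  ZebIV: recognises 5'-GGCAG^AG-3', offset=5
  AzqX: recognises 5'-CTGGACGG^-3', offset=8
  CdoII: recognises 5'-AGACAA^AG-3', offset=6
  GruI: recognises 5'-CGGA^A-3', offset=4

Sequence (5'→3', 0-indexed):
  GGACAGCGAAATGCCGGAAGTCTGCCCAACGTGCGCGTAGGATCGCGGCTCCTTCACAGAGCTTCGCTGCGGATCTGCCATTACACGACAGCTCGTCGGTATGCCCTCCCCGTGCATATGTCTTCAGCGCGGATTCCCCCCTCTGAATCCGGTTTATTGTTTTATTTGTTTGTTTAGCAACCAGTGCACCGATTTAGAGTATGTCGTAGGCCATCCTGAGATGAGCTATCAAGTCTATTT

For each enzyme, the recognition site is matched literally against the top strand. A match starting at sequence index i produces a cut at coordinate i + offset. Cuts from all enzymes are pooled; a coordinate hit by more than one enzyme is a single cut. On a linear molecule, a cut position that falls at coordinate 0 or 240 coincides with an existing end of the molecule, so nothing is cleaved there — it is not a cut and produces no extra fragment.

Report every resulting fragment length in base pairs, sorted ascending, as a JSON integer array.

Per-enzyme occurrences:
  ZebIV (GGCAGAG, off=5): no sites
  AzqX (CTGGACGG, off=8): no sites
  CdoII (AGACAAAG, off=6): no sites
  GruI (CGGAA, off=4): starts [14] → cuts [18]

Pooled cuts: [18]

Fragment lengths:
  [0,18): 18 bp
  [18,240): 222 bp

[18,222]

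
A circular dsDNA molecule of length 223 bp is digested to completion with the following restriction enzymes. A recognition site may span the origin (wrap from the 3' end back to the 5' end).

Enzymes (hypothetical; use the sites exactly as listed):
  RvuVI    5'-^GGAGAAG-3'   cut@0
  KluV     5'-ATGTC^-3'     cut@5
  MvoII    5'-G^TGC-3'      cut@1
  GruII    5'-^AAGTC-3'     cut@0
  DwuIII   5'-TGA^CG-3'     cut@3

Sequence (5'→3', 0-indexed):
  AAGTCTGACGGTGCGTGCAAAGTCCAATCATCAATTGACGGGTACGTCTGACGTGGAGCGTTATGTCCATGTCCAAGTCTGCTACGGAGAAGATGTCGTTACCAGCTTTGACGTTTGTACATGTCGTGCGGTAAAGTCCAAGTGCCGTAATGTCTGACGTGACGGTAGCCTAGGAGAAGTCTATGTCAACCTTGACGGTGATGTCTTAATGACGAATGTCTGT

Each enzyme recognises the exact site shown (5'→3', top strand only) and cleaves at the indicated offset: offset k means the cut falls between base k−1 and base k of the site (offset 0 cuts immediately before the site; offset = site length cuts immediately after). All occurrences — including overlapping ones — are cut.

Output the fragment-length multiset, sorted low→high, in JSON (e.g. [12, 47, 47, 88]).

[1,1,3,3,3,4,4,4,5,6,7,7,8,8,8,9,10,10,11,11,12,12,13,14,14,16,19]

Scan for sites:
  RvuVI GGAGAAG/0: at [85, 172] ⇒ [85, 172]
  KluV ATGTC/5: at [62, 68, 92, 120, 149, 182, 200, 215] ⇒ [67, 73, 97, 125, 154, 187, 205, 220]
  MvoII GTGC/1: at [10, 14, 125, 141] ⇒ [11, 15, 126, 142]
  GruII AAGTC/0: at [0, 19, 74, 133, 176] ⇒ [0, 19, 74, 133, 176]
  DwuIII TGACG/3: at [5, 35, 48, 108, 154, 159, 192, 209] ⇒ [8, 38, 51, 111, 157, 162, 195, 212]

Pooled cuts: [0, 8, 11, 15, 19, 38, 51, 67, 73, 74, 85, 97, 111, 125, 126, 133, 142, 154, 157, 162, 172, 176, 187, 195, 205, 212, 220]

Fragments:
  0→8: 8 bp
  8→11: 3 bp
  11→15: 4 bp
  15→19: 4 bp
  19→38: 19 bp
  38→51: 13 bp
  51→67: 16 bp
  67→73: 6 bp
  73→74: 1 bp
  74→85: 11 bp
  85→97: 12 bp
  97→111: 14 bp
  111→125: 14 bp
  125→126: 1 bp
  126→133: 7 bp
  133→142: 9 bp
  142→154: 12 bp
  154→157: 3 bp
  157→162: 5 bp
  162→172: 10 bp
  172→176: 4 bp
  176→187: 11 bp
  187→195: 8 bp
  195→205: 10 bp
  205→212: 7 bp
  212→220: 8 bp
  220→0 (wrap): 223-220+0 = 3 bp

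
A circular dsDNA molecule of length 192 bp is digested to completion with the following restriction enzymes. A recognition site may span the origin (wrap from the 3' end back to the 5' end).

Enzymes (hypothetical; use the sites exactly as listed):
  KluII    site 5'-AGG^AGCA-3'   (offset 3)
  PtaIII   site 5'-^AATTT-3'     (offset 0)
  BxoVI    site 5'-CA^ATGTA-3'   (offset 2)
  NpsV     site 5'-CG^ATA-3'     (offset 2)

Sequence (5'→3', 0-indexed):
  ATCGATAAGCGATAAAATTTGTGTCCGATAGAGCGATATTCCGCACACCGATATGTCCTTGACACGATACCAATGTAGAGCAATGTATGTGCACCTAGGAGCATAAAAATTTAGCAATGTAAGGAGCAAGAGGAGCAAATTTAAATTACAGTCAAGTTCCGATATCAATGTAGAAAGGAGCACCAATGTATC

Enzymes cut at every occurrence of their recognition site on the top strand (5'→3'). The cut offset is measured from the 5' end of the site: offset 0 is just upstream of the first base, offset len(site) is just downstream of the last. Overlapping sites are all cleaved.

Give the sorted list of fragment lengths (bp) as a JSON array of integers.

Per-enzyme occurrences:
  KluII AGGAGCA/3: at [96, 121, 130, 175] ⇒ [99, 124, 133, 178]
  PtaIII AATTT/0: at [15, 107, 137] ⇒ [15, 107, 137]
  BxoVI CAATGTA/2: at [70, 80, 114, 165, 183] ⇒ [72, 82, 116, 167, 185]
  NpsV CGATA/2: at [2, 9, 25, 33, 48, 64, 159] ⇒ [4, 11, 27, 35, 50, 66, 161]

Pooled cuts: [4, 11, 15, 27, 35, 50, 66, 72, 82, 99, 107, 116, 124, 133, 137, 161, 167, 178, 185]

Fragment lengths:
  4→11: 7 bp
  11→15: 4 bp
  15→27: 12 bp
  27→35: 8 bp
  35→50: 15 bp
  50→66: 16 bp
  66→72: 6 bp
  72→82: 10 bp
  82→99: 17 bp
  99→107: 8 bp
  107→116: 9 bp
  116→124: 8 bp
  124→133: 9 bp
  133→137: 4 bp
  137→161: 24 bp
  161→167: 6 bp
  167→178: 11 bp
  178→185: 7 bp
  185→4 (wrap): 192-185+4 = 11 bp

[4,4,6,6,7,7,8,8,8,9,9,10,11,11,12,15,16,17,24]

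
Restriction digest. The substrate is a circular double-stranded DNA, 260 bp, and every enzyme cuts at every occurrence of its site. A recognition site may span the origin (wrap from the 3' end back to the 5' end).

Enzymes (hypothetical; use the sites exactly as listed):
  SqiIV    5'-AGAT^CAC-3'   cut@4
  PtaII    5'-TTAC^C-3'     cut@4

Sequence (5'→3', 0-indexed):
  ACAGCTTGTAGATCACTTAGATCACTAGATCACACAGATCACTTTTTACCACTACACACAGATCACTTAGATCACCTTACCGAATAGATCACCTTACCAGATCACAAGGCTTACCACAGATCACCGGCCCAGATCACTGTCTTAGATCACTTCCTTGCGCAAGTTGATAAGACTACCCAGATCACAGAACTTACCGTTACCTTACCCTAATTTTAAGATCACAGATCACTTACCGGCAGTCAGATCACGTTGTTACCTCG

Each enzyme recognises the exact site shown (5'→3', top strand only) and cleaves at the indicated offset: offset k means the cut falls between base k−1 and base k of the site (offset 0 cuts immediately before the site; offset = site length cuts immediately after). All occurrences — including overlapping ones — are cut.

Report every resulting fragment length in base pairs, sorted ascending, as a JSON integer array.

[5,5,6,7,7,7,8,8,8,9,9,9,9,10,11,12,12,12,13,13,14,14,17,35]

Per-enzyme occurrences:
  SqiIV (AGATCAC, off=4): starts [9, 18, 26, 35, 59, 68, 85, 98, 117, 130, 143, 178, 215, 222, 241] → cuts [13, 22, 30, 39, 63, 72, 89, 102, 121, 134, 147, 182, 219, 226, 245]
  PtaII (TTACC, off=4): starts [45, 76, 93, 110, 190, 196, 201, 229, 252] → cuts [49, 80, 97, 114, 194, 200, 205, 233, 256]

All cut coordinates (distinct, sorted): [13, 22, 30, 39, 49, 63, 72, 80, 89, 97, 102, 114, 121, 134, 147, 182, 194, 200, 205, 219, 226, 233, 245, 256]

Fragment lengths:
  13→22: 9 bp
  22→30: 8 bp
  30→39: 9 bp
  39→49: 10 bp
  49→63: 14 bp
  63→72: 9 bp
  72→80: 8 bp
  80→89: 9 bp
  89→97: 8 bp
  97→102: 5 bp
  102→114: 12 bp
  114→121: 7 bp
  121→134: 13 bp
  134→147: 13 bp
  147→182: 35 bp
  182→194: 12 bp
  194→200: 6 bp
  200→205: 5 bp
  205→219: 14 bp
  219→226: 7 bp
  226→233: 7 bp
  233→245: 12 bp
  245→256: 11 bp
  256→13 (wrap): 260-256+13 = 17 bp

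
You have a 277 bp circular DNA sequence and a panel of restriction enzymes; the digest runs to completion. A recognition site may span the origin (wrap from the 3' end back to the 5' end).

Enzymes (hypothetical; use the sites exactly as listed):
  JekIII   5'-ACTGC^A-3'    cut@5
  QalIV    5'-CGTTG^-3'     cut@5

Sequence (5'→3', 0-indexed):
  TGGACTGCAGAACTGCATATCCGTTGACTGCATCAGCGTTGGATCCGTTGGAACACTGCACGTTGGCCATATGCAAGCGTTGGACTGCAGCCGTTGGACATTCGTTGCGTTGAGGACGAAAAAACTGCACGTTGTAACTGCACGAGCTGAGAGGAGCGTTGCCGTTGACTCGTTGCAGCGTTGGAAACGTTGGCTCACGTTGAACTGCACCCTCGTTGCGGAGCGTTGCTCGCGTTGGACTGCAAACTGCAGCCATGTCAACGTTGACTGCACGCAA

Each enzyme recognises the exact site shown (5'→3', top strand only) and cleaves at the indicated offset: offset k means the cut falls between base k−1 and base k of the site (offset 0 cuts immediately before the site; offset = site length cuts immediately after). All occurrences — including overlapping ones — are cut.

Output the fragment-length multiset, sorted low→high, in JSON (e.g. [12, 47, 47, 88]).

Per-enzyme occurrences:
  JekIII (ACTGCA, off=5): starts [3, 11, 26, 54, 83, 123, 136, 203, 238, 245, 266] → cuts [8, 16, 31, 59, 88, 128, 141, 208, 243, 250, 271]
  QalIV (CGTTG, off=5): starts [21, 36, 45, 60, 77, 91, 102, 107, 129, 156, 162, 170, 178, 187, 197, 213, 223, 232, 261] → cuts [26, 41, 50, 65, 82, 96, 107, 112, 134, 161, 167, 175, 183, 192, 202, 218, 228, 237, 266]

Pooled cuts: [8, 16, 26, 31, 41, 50, 59, 65, 82, 88, 96, 107, 112, 128, 134, 141, 161, 167, 175, 183, 192, 202, 208, 218, 228, 237, 243, 250, 266, 271]

Fragment lengths:
  8→16: 8 bp
  16→26: 10 bp
  26→31: 5 bp
  31→41: 10 bp
  41→50: 9 bp
  50→59: 9 bp
  59→65: 6 bp
  65→82: 17 bp
  82→88: 6 bp
  88→96: 8 bp
  96→107: 11 bp
  107→112: 5 bp
  112→128: 16 bp
  128→134: 6 bp
  134→141: 7 bp
  141→161: 20 bp
  161→167: 6 bp
  167→175: 8 bp
  175→183: 8 bp
  183→192: 9 bp
  192→202: 10 bp
  202→208: 6 bp
  208→218: 10 bp
  218→228: 10 bp
  228→237: 9 bp
  237→243: 6 bp
  243→250: 7 bp
  250→266: 16 bp
  266→271: 5 bp
  271→8 (wrap): 277-271+8 = 14 bp

[5,5,5,6,6,6,6,6,6,7,7,8,8,8,8,9,9,9,9,10,10,10,10,10,11,14,16,16,17,20]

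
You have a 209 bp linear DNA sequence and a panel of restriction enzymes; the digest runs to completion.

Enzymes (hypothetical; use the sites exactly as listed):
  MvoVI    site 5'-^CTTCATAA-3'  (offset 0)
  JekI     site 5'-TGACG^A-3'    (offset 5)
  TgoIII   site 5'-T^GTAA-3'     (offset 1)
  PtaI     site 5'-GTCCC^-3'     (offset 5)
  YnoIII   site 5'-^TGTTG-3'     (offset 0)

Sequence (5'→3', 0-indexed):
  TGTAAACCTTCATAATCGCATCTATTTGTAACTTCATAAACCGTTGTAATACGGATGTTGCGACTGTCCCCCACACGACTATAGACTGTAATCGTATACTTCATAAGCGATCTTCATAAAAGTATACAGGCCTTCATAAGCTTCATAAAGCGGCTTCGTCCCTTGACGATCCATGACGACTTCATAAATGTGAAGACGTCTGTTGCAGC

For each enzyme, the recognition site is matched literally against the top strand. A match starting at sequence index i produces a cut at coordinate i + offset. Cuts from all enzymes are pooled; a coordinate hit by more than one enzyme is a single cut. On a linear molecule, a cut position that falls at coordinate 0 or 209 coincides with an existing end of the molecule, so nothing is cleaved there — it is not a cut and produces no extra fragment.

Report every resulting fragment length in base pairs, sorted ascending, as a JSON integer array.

[1,1,4,6,6,9,9,10,10,11,13,14,15,17,20,20,21,22]

Site scan:
  MvoVI (CTTCATAA, off=0): starts [7, 31, 98, 111, 131, 140, 179] → cuts [7, 31, 98, 111, 131, 140, 179]
  JekI (TGACGA, off=5): starts [163, 173] → cuts [168, 178]
  TgoIII (TGTAA, off=1): starts [0, 26, 44, 86] → cuts [1, 27, 45, 87]
  PtaI (GTCCC, off=5): starts [65, 157] → cuts [70, 162]
  YnoIII (TGTTG, off=0): starts [55, 200] → cuts [55, 200]

All cut coordinates (distinct, sorted): [1, 7, 27, 31, 45, 55, 70, 87, 98, 111, 131, 140, 162, 168, 178, 179, 200]

Fragments:
  [0,1): 1 bp
  [1,7): 6 bp
  [7,27): 20 bp
  [27,31): 4 bp
  [31,45): 14 bp
  [45,55): 10 bp
  [55,70): 15 bp
  [70,87): 17 bp
  [87,98): 11 bp
  [98,111): 13 bp
  [111,131): 20 bp
  [131,140): 9 bp
  [140,162): 22 bp
  [162,168): 6 bp
  [168,178): 10 bp
  [178,179): 1 bp
  [179,200): 21 bp
  [200,209): 9 bp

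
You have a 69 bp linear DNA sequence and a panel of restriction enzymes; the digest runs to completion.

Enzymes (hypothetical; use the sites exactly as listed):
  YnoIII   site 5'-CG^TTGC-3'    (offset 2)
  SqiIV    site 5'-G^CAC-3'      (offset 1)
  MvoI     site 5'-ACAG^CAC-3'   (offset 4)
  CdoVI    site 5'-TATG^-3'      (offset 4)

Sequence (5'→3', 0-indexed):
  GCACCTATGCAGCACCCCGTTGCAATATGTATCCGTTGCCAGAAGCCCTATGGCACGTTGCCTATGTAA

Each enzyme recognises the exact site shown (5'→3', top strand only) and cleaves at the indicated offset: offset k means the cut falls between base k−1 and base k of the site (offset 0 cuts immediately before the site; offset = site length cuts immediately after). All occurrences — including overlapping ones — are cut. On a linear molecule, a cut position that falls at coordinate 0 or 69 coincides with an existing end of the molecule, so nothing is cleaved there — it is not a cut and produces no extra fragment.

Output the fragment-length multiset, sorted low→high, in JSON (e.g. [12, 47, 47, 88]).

[1,1,3,3,4,6,7,8,9,10,17]

Site scan:
  YnoIII (CGTTGC, off=2): starts [17, 33, 55] → cuts [19, 35, 57]
  SqiIV (GCAC, off=1): starts [0, 11, 52] → cuts [1, 12, 53]
  MvoI (ACAGCAC, off=4): no sites
  CdoVI (TATG, off=4): starts [5, 25, 48, 62] → cuts [9, 29, 52, 66]

All cut coordinates (distinct, sorted): [1, 9, 12, 19, 29, 35, 52, 53, 57, 66]

Fragments:
  [0,1): 1 bp
  [1,9): 8 bp
  [9,12): 3 bp
  [12,19): 7 bp
  [19,29): 10 bp
  [29,35): 6 bp
  [35,52): 17 bp
  [52,53): 1 bp
  [53,57): 4 bp
  [57,66): 9 bp
  [66,69): 3 bp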